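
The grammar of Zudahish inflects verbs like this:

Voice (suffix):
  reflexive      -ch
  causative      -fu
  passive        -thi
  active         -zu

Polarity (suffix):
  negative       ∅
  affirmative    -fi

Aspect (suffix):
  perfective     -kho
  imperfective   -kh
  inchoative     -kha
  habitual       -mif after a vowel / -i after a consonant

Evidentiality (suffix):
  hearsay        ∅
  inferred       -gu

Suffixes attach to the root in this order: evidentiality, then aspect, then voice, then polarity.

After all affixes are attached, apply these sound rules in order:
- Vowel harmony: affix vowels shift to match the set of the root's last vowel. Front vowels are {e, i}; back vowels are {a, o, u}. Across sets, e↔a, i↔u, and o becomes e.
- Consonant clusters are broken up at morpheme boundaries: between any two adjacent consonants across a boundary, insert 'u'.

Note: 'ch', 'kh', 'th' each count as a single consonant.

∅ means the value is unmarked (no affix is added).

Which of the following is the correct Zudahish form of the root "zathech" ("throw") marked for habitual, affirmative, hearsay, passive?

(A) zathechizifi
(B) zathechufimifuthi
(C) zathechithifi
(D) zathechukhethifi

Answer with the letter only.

C

evidentiality = hearsay: zero marking, form stays zathech.
Attach aspect habitual -i (after consonant 'ch') → zathechi.
Attach voice passive -thi → zathechithi.
Attach polarity affirmative -fi → zathechithifi.
Vowel harmony: no change.
Epenthesis: no change.
So the correct form is zathechithifi, option (C).
(A) zathechizifi is wrong: it uses active instead of passive for voice.
(D) zathechukhethifi is wrong: it uses inchoative instead of habitual for aspect.
(B) zathechufimifuthi is wrong: it has the affixes in the wrong order.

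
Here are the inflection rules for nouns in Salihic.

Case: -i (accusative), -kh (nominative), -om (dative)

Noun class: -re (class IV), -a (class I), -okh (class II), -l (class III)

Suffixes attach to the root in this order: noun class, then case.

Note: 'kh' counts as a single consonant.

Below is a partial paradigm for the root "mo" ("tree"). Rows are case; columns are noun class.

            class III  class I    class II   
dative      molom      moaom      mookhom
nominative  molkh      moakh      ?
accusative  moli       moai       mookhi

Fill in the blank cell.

Attach noun class class II -okh → mookh.
Attach case nominative -kh → mookhkh.

mookhkh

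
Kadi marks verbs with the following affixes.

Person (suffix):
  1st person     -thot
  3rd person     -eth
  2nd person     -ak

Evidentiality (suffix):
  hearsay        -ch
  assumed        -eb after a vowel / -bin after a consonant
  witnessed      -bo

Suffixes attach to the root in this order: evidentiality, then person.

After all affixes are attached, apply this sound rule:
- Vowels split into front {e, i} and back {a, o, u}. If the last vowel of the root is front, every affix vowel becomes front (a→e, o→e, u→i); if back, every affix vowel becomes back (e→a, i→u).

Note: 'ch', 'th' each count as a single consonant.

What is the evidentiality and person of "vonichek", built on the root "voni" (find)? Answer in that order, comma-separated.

hearsay, 2nd person

Segment: voni-ch-ak.
evidentiality: -ch → hearsay.
person: -ak → 2nd person.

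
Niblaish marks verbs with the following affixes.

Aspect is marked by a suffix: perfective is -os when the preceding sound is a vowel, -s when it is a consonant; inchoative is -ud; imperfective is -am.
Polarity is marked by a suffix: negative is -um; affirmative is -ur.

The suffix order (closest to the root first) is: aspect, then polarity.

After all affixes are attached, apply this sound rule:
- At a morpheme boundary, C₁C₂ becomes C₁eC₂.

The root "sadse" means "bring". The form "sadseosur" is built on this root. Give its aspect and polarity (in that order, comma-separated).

Segment: sadse-os-ur.
aspect: -os/s → perfective.
polarity: -ur → affirmative.

perfective, affirmative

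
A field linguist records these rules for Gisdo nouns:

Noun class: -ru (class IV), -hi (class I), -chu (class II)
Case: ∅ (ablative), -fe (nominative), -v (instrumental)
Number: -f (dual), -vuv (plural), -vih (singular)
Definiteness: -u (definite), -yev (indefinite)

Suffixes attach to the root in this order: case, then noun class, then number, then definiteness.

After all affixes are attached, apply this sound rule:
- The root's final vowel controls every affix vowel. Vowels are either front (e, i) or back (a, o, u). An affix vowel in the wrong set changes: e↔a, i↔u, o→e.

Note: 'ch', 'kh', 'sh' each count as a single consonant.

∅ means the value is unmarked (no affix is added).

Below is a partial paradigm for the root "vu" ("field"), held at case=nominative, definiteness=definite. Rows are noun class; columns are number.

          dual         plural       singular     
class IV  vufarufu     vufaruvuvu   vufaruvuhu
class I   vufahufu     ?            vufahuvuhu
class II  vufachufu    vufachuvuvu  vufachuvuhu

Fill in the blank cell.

Attach case nominative -fe → vufe.
Attach noun class class I -hi → vufehi.
Attach number plural -vuv → vufehivuv.
Attach definiteness definite -u → vufehivuvu.
Apply vowel harmony: vufehivuvu → vufahuvuvu.

vufahuvuvu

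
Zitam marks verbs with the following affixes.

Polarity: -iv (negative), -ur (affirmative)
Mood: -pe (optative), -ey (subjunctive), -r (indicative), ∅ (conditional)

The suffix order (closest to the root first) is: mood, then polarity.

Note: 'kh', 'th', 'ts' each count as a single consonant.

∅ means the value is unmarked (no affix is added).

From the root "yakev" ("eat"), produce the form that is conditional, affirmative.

yakevur

mood = conditional: zero marking, form stays yakev.
Attach polarity affirmative -ur → yakevur.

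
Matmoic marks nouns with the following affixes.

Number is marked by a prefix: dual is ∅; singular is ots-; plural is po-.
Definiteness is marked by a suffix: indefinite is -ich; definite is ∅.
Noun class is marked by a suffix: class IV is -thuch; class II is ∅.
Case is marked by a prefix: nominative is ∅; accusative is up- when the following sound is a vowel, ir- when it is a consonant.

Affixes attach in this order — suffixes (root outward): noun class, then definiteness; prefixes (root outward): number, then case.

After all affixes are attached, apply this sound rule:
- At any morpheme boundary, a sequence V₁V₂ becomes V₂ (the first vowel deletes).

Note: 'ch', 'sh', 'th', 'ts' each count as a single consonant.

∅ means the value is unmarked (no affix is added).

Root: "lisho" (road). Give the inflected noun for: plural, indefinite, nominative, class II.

polishich

noun class = class II: zero marking, form stays lisho.
Attach definiteness indefinite -ich → lishoich.
Attach number plural po- → polishoich.
case = nominative: zero marking, form stays polishoich.
Apply vowel deletion: polishoich → polishich.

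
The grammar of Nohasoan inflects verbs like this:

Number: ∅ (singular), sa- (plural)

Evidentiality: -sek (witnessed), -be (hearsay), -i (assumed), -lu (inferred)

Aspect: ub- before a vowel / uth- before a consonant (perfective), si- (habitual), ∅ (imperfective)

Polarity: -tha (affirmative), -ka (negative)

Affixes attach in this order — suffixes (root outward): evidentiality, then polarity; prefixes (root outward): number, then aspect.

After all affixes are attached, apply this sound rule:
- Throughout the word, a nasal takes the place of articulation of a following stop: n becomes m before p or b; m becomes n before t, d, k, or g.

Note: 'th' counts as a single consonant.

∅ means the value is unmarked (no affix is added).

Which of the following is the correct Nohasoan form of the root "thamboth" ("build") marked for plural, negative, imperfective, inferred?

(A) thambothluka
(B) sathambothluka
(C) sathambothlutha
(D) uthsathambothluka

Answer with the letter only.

Attach evidentiality inferred -lu → thambothlu.
Attach number plural sa- → sathambothlu.
Attach polarity negative -ka → sathambothluka.
aspect = imperfective: zero marking, form stays sathambothluka.
Nasal assimilation: no change.
So the correct form is sathambothluka, option (B).
(D) uthsathambothluka is wrong: it uses perfective instead of imperfective for aspect.
(A) thambothluka is wrong: it uses singular instead of plural for number.
(C) sathambothlutha is wrong: it uses affirmative instead of negative for polarity.

B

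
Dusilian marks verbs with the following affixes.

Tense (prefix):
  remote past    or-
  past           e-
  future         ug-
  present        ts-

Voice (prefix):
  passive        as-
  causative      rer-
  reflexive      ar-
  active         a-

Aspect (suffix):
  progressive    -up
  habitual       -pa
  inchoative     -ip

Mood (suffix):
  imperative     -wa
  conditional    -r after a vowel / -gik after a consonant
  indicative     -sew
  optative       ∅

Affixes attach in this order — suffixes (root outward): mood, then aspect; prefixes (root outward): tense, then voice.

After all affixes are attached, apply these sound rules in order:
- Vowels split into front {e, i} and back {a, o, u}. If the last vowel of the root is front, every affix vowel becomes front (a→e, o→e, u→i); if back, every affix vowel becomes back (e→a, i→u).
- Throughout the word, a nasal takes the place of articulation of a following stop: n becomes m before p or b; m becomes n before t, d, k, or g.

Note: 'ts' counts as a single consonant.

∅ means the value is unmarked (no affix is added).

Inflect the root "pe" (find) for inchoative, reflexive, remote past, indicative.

Attach mood indicative -sew → pesew.
Attach tense remote past or- → orpesew.
Attach voice reflexive ar- → arorpesew.
Attach aspect inchoative -ip → arorpesewip.
Apply vowel harmony: arorpesewip → ererpesewip.
Nasal assimilation: no change.

ererpesewip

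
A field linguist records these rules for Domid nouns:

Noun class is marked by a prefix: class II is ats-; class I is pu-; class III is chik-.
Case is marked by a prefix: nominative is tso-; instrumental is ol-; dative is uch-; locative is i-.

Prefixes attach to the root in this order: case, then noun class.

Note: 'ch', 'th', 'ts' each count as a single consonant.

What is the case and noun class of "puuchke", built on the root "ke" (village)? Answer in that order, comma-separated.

Segment: pu-uch-ke.
case: uch- → dative.
noun class: pu- → class I.

dative, class I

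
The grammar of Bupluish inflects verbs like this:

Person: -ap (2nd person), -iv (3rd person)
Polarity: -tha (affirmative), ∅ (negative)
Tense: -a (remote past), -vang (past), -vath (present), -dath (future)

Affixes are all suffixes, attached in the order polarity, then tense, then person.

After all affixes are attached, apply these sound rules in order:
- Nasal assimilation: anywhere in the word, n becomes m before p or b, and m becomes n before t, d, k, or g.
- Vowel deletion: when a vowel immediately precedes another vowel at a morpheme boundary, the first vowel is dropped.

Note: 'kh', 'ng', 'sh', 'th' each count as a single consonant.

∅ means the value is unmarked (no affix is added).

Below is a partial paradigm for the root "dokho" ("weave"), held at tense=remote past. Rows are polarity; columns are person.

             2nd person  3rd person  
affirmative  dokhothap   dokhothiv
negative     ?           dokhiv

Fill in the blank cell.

polarity = negative: zero marking, form stays dokho.
Attach tense remote past -a → dokhoa.
Attach person 2nd person -ap → dokhoaap.
Nasal assimilation: no change.
Apply vowel deletion: dokhoaap → dokhap.

dokhap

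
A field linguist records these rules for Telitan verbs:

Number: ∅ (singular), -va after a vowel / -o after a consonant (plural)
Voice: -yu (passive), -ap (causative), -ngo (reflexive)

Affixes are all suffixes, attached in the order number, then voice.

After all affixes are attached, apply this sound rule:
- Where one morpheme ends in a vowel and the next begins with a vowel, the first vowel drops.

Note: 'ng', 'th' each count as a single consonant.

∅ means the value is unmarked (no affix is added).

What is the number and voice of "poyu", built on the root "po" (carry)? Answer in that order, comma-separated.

Segment: po-yu.
number: ∅ → singular.
voice: -yu → passive.

singular, passive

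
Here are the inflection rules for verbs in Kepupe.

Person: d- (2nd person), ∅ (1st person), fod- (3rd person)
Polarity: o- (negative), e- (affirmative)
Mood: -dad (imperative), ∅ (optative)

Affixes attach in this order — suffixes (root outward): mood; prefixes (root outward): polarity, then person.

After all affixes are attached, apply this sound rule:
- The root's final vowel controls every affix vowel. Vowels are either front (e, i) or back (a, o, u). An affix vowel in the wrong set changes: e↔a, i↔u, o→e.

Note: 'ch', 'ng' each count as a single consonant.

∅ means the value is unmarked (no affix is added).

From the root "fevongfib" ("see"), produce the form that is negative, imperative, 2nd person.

defevongfibded

Attach polarity negative o- → ofevongfib.
Attach mood imperative -dad → ofevongfibdad.
Attach person 2nd person d- → dofevongfibdad.
Apply vowel harmony: dofevongfibdad → defevongfibded.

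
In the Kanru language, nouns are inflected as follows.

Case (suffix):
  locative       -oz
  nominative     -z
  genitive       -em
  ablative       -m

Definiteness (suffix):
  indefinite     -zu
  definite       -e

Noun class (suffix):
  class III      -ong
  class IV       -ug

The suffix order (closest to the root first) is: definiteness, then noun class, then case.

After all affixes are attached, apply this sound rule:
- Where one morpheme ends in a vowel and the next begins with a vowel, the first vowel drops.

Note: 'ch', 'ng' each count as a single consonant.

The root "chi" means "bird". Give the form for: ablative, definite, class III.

chongm

Attach definiteness definite -e → chie.
Attach noun class class III -ong → chieong.
Attach case ablative -m → chieongm.
Apply vowel deletion: chieongm → chongm.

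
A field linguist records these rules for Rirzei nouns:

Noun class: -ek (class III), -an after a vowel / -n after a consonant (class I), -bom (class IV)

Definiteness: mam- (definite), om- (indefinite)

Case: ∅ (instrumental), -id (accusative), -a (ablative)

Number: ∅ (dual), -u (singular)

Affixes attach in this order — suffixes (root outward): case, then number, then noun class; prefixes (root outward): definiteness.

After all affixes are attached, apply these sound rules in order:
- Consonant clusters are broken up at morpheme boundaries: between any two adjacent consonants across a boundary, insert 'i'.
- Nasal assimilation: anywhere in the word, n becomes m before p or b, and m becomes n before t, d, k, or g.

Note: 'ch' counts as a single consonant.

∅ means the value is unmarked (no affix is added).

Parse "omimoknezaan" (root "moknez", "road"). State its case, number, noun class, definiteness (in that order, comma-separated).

Segment: om-moknez-a-an.
case: -a → ablative.
number: ∅ → dual.
noun class: -an/n → class I.
definiteness: om- → indefinite.

ablative, dual, class I, indefinite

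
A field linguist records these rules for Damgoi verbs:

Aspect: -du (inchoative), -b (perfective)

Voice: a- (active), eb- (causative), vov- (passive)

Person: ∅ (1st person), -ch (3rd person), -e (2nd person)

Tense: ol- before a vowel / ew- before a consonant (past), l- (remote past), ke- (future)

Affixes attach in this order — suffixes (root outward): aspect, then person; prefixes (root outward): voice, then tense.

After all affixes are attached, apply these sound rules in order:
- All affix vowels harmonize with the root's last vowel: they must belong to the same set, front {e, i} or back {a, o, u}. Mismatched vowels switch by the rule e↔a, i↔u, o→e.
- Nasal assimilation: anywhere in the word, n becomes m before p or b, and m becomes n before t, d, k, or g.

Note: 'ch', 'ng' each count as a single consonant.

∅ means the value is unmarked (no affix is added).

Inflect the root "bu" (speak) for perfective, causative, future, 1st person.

Attach aspect perfective -b → bub.
person = 1st person: zero marking, form stays bub.
Attach voice causative eb- → ebbub.
Attach tense future ke- → keebbub.
Apply vowel harmony: keebbub → kaabbub.
Nasal assimilation: no change.

kaabbub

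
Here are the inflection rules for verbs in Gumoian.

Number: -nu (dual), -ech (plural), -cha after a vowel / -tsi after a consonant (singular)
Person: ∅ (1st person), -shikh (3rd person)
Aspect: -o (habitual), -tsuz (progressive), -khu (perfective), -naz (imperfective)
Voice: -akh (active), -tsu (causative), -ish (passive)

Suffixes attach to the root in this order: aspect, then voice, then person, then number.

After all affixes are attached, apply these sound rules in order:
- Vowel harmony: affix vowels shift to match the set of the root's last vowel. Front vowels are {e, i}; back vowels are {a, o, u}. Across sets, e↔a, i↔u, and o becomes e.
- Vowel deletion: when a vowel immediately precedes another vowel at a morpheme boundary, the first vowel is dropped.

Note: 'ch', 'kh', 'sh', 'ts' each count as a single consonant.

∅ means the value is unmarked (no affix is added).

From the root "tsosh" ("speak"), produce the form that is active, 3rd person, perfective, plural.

tsoshkhakhshukhach

Attach aspect perfective -khu → tsoshkhu.
Attach voice active -akh → tsoshkhuakh.
Attach person 3rd person -shikh → tsoshkhuakhshikh.
Attach number plural -ech → tsoshkhuakhshikhech.
Apply vowel harmony: tsoshkhuakhshikhech → tsoshkhuakhshukhach.
Apply vowel deletion: tsoshkhuakhshukhach → tsoshkhakhshukhach.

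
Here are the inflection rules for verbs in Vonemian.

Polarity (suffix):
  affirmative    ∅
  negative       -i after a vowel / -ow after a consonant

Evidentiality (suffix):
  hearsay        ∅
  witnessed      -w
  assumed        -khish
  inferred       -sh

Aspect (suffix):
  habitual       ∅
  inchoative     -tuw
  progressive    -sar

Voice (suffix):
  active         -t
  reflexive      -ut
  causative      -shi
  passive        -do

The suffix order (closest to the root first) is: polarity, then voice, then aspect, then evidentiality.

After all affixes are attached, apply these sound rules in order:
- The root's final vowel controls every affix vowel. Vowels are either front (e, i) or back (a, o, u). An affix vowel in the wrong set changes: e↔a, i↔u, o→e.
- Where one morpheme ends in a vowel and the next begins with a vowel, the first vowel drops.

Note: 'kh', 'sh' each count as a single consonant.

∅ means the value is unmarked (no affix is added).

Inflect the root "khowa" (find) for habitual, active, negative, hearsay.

Attach polarity negative -i (after vowel 'a') → khowai.
Attach voice active -t → khowait.
aspect = habitual: zero marking, form stays khowait.
evidentiality = hearsay: zero marking, form stays khowait.
Apply vowel harmony: khowait → khowaut.
Apply vowel deletion: khowaut → khowut.

khowut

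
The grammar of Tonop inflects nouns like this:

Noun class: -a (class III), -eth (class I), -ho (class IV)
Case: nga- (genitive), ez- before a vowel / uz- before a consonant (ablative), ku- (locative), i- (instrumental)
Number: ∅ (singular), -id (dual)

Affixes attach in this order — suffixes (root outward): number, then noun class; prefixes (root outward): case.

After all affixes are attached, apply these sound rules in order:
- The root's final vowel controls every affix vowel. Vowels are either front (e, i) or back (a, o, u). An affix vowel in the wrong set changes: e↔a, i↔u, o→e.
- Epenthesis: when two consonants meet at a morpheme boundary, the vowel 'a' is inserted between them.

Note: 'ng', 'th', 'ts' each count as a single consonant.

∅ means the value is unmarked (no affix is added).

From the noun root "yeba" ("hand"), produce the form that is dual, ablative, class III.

Attach case ablative uz- (before consonant 'y') → uzyeba.
Attach number dual -id → uzyebaid.
Attach noun class class III -a → uzyebaida.
Apply vowel harmony: uzyebaida → uzyebauda.
Apply epenthesis: uzyebauda → uzayebauda.

uzayebauda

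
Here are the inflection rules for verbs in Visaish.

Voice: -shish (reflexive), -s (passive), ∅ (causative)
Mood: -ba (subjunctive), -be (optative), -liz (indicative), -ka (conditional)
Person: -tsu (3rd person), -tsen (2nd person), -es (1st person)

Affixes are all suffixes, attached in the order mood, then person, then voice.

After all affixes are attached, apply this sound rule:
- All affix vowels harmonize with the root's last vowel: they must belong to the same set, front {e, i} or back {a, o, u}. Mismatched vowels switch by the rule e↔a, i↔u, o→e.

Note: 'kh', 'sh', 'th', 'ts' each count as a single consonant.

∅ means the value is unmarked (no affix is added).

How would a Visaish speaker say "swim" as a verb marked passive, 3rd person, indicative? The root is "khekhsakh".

Attach mood indicative -liz → khekhsakhliz.
Attach person 3rd person -tsu → khekhsakhliztsu.
Attach voice passive -s → khekhsakhliztsus.
Apply vowel harmony: khekhsakhliztsus → khekhsakhluztsus.

khekhsakhluztsus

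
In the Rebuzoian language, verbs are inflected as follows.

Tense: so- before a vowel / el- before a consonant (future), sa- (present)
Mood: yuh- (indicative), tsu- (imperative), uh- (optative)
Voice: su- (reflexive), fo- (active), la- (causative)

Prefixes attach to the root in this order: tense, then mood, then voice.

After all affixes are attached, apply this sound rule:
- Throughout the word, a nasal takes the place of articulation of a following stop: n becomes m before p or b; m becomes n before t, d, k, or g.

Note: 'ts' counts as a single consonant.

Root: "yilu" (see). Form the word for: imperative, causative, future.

Attach tense future el- (before consonant 'y') → elyilu.
Attach mood imperative tsu- → tsuelyilu.
Attach voice causative la- → latsuelyilu.
Nasal assimilation: no change.

latsuelyilu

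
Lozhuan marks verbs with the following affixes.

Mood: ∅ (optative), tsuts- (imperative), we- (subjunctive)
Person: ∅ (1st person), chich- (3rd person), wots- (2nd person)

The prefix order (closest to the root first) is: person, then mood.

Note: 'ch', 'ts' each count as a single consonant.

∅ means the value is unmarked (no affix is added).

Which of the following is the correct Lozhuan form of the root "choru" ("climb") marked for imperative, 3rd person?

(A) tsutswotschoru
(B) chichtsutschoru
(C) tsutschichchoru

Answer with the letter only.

C

Attach person 3rd person chich- → chichchoru.
Attach mood imperative tsuts- → tsutschichchoru.
So the correct form is tsutschichchoru, option (C).
(A) tsutswotschoru is wrong: it uses 2nd person instead of 3rd person for person.
(B) chichtsutschoru is wrong: it has the affixes in the wrong order.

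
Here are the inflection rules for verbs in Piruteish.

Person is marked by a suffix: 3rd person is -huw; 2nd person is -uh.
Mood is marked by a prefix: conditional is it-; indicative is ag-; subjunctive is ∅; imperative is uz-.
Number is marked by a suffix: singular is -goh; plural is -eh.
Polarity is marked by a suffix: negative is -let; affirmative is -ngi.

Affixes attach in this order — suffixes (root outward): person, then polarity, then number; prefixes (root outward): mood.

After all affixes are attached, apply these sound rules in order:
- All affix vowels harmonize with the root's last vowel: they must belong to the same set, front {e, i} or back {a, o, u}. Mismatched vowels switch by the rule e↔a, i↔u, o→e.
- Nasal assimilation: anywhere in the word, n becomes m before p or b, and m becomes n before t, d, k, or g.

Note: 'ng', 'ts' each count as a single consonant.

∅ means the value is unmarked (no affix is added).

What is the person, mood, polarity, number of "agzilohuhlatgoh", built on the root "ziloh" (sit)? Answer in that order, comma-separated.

Segment: ag-ziloh-uh-let-goh.
person: -uh → 2nd person.
mood: ag- → indicative.
polarity: -let → negative.
number: -goh → singular.

2nd person, indicative, negative, singular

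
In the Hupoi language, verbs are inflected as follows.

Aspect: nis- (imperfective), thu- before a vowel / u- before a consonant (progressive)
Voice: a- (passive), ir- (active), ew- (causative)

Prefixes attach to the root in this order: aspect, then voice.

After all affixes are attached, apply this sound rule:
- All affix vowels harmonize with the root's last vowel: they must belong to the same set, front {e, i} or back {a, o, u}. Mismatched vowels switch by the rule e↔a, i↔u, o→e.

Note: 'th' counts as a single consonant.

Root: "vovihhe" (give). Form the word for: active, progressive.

Attach aspect progressive u- (before consonant 'v') → uvovihhe.
Attach voice active ir- → iruvovihhe.
Apply vowel harmony: iruvovihhe → irivovihhe.

irivovihhe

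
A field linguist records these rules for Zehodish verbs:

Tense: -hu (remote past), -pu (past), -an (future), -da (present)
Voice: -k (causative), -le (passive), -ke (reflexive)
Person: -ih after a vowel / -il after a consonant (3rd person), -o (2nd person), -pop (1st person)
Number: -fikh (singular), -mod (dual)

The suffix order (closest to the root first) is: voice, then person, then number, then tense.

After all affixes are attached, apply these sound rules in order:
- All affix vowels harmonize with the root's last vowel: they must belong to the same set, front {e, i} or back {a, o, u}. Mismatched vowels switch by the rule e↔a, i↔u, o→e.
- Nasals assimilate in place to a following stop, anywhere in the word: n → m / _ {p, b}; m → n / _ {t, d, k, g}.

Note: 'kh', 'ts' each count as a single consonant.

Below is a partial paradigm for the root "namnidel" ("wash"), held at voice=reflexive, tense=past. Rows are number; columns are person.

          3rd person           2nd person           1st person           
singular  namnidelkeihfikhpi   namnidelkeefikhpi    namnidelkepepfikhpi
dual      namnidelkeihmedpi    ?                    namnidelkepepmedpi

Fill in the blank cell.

namnidelkeemedpi

Attach voice reflexive -ke → namnidelke.
Attach person 2nd person -o → namnidelkeo.
Attach number dual -mod → namnidelkeomod.
Attach tense past -pu → namnidelkeomodpu.
Apply vowel harmony: namnidelkeomodpu → namnidelkeemedpi.
Nasal assimilation: no change.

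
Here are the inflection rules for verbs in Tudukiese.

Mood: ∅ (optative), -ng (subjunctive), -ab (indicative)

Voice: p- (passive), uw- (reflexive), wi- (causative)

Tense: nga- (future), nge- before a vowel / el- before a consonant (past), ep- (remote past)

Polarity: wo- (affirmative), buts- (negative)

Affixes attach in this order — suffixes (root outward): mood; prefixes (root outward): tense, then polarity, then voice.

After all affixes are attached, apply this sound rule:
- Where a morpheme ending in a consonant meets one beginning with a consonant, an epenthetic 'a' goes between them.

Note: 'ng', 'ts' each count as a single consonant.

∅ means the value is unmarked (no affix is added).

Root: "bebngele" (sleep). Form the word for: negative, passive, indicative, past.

Attach tense past el- (before consonant 'b') → elbebngele.
Attach mood indicative -ab → elbebngeleab.
Attach polarity negative buts- → butselbebngeleab.
Attach voice passive p- → pbutselbebngeleab.
Apply epenthesis: pbutselbebngeleab → pabutselabebngeleab.

pabutselabebngeleab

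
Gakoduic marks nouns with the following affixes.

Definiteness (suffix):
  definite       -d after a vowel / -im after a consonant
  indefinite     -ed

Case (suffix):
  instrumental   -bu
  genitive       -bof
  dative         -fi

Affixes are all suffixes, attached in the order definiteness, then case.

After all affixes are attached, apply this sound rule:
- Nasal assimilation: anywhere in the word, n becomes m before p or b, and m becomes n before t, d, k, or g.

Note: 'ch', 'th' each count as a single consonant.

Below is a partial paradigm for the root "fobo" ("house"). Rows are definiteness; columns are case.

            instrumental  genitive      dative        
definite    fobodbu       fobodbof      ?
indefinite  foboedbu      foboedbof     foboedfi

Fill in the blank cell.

Attach definiteness definite -d (after vowel 'o') → fobod.
Attach case dative -fi → fobodfi.
Nasal assimilation: no change.

fobodfi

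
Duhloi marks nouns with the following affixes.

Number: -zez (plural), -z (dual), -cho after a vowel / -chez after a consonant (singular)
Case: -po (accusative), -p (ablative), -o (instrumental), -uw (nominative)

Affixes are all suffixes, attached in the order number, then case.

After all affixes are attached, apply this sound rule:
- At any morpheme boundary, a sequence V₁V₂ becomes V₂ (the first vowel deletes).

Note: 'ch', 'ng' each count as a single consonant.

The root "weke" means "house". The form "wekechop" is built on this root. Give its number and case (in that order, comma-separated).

singular, ablative

Segment: weke-cho-p.
number: -cho/chez → singular.
case: -p → ablative.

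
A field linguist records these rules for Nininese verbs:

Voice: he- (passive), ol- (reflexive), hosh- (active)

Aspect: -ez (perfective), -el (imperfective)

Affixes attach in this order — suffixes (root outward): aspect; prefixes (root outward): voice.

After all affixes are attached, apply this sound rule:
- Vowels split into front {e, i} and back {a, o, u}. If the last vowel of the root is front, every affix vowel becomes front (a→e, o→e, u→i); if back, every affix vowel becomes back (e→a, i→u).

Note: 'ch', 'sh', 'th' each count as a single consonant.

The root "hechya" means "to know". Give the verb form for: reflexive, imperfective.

olhechyaal

Attach aspect imperfective -el → hechyael.
Attach voice reflexive ol- → olhechyael.
Apply vowel harmony: olhechyael → olhechyaal.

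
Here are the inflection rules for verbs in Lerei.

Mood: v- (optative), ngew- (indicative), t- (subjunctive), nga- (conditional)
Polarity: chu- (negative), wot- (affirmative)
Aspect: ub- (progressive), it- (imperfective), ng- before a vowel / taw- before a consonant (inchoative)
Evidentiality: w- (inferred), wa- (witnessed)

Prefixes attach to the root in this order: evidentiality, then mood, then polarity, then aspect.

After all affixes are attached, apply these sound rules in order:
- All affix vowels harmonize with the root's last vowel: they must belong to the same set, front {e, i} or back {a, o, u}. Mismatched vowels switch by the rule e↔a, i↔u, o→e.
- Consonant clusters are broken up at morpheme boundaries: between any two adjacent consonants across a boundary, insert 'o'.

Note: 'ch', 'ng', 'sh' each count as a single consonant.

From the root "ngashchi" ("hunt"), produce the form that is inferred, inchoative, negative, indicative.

tewochingewowongashchi

Attach evidentiality inferred w- → wngashchi.
Attach mood indicative ngew- → ngewwngashchi.
Attach polarity negative chu- → chungewwngashchi.
Attach aspect inchoative taw- (before consonant 'ch') → tawchungewwngashchi.
Apply vowel harmony: tawchungewwngashchi → tewchingewwngashchi.
Apply epenthesis: tewchingewwngashchi → tewochingewowongashchi.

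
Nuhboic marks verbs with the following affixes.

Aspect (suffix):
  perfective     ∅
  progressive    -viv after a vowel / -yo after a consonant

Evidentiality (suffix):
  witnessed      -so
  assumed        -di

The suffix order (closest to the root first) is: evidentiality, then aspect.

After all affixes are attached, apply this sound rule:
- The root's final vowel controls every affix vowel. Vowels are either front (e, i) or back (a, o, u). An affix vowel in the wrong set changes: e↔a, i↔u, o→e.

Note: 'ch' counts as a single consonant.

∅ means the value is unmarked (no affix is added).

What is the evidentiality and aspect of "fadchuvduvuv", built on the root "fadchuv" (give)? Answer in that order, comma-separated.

Segment: fadchuv-di-viv.
evidentiality: -di → assumed.
aspect: -viv/yo → progressive.

assumed, progressive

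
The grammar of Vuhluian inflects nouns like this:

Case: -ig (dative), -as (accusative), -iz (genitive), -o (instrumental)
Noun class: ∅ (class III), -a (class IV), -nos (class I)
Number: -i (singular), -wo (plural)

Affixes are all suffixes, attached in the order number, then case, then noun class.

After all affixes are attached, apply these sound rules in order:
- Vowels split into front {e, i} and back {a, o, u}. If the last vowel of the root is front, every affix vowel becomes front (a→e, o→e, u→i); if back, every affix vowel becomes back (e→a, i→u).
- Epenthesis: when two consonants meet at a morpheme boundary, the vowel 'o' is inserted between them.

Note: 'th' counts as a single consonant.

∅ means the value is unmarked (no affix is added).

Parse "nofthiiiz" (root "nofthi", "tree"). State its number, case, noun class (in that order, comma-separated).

singular, genitive, class III

Segment: nofthi-i-iz.
number: -i → singular.
case: -iz → genitive.
noun class: ∅ → class III.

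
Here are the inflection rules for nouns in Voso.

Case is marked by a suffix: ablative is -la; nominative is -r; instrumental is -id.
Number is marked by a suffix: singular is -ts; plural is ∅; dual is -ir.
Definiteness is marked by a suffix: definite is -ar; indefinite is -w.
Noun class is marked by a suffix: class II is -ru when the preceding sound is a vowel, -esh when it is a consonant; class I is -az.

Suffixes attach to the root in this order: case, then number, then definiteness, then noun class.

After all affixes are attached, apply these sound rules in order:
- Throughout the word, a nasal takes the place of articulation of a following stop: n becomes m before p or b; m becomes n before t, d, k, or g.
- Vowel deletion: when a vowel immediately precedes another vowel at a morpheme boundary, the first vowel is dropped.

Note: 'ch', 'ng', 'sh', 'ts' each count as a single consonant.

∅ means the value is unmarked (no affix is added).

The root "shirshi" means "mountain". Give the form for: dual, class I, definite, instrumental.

Attach case instrumental -id → shirshiid.
Attach number dual -ir → shirshiidir.
Attach definiteness definite -ar → shirshiidirar.
Attach noun class class I -az → shirshiidiraraz.
Nasal assimilation: no change.
Apply vowel deletion: shirshiidiraraz → shirshidiraraz.

shirshidiraraz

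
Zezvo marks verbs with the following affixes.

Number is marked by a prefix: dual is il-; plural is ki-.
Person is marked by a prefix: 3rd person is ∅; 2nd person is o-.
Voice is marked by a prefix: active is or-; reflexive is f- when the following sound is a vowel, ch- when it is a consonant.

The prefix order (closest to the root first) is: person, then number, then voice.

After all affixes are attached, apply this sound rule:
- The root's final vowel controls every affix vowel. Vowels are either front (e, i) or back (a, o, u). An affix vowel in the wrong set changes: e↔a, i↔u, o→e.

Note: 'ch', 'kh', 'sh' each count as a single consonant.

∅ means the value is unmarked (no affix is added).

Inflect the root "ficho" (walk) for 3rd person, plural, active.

person = 3rd person: zero marking, form stays ficho.
Attach number plural ki- → kificho.
Attach voice active or- → orkificho.
Apply vowel harmony: orkificho → orkuficho.

orkuficho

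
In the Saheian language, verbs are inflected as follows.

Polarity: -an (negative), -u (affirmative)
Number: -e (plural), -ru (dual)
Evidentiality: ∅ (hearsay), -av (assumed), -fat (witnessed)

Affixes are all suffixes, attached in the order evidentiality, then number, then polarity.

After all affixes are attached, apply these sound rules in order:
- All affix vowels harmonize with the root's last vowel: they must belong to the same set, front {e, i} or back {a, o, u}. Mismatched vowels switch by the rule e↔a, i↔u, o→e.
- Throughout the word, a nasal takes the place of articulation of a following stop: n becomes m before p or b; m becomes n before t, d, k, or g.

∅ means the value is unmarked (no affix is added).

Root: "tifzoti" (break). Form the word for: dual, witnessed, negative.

Attach evidentiality witnessed -fat → tifzotifat.
Attach number dual -ru → tifzotifatru.
Attach polarity negative -an → tifzotifatruan.
Apply vowel harmony: tifzotifatruan → tifzotifetrien.
Nasal assimilation: no change.

tifzotifetrien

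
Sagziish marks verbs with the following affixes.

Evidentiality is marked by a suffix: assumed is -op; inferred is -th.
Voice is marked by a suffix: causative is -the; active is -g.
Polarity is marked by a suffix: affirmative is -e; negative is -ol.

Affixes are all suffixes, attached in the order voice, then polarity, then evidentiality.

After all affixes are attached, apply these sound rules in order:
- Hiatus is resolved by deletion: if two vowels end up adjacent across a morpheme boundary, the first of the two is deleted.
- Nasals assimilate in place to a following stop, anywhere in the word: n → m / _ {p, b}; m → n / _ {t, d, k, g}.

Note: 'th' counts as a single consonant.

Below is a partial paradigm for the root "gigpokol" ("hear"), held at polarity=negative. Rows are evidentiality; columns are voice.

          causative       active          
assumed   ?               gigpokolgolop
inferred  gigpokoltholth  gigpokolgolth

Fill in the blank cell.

gigpokoltholop

Attach voice causative -the → gigpokolthe.
Attach polarity negative -ol → gigpokoltheol.
Attach evidentiality assumed -op → gigpokoltheolop.
Apply vowel deletion: gigpokoltheolop → gigpokoltholop.
Nasal assimilation: no change.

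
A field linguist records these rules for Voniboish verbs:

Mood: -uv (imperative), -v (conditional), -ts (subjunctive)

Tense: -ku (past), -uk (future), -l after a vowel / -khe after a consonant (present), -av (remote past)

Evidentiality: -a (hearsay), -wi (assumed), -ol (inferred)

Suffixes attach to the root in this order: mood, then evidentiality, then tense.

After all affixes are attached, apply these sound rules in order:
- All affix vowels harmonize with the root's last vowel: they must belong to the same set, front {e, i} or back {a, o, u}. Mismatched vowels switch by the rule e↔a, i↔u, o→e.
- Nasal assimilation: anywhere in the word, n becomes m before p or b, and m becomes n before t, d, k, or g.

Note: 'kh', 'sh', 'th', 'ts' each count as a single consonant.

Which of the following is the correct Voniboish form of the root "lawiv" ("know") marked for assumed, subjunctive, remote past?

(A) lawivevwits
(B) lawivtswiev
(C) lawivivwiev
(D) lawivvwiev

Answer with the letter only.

B

Attach mood subjunctive -ts → lawivts.
Attach evidentiality assumed -wi → lawivtswi.
Attach tense remote past -av → lawivtswiav.
Apply vowel harmony: lawivtswiav → lawivtswiev.
Nasal assimilation: no change.
So the correct form is lawivtswiev, option (B).
(A) lawivevwits is wrong: it has the affixes in the wrong order.
(D) lawivvwiev is wrong: it uses conditional instead of subjunctive for mood.
(C) lawivivwiev is wrong: it uses imperative instead of subjunctive for mood.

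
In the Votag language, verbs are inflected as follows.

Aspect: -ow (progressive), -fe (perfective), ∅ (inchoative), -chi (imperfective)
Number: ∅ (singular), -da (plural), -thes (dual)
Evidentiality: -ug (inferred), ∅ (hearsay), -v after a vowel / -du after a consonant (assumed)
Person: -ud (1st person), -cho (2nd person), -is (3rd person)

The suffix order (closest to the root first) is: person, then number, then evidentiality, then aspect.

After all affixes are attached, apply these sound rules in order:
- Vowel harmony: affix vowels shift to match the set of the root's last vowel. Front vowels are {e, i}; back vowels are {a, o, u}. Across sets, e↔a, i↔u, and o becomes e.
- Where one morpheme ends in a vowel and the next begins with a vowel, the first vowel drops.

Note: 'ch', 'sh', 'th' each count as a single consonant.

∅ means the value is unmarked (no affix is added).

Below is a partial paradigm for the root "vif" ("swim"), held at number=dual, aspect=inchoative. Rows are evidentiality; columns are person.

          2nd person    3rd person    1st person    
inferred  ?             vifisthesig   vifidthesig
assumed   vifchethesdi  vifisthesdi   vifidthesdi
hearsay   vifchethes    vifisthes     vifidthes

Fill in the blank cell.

Attach person 2nd person -cho → vifcho.
Attach number dual -thes → vifchothes.
Attach evidentiality inferred -ug → vifchothesug.
aspect = inchoative: zero marking, form stays vifchothesug.
Apply vowel harmony: vifchothesug → vifchethesig.
Vowel deletion: no change.

vifchethesig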